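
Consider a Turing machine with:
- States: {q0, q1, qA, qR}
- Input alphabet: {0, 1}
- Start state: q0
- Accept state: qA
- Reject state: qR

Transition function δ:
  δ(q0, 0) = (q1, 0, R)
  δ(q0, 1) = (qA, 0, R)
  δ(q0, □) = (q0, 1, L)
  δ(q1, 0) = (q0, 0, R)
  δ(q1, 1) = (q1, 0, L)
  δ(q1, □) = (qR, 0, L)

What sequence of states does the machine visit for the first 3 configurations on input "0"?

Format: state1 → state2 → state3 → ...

Execution trace:
Initial: [q0]0
Step 1: δ(q0, 0) = (q1, 0, R) → 0[q1]□
Step 2: δ(q1, □) = (qR, 0, L) → [qR]00

The machine reaches the reject state qR and halts.

State sequence: q0 → q1 → qR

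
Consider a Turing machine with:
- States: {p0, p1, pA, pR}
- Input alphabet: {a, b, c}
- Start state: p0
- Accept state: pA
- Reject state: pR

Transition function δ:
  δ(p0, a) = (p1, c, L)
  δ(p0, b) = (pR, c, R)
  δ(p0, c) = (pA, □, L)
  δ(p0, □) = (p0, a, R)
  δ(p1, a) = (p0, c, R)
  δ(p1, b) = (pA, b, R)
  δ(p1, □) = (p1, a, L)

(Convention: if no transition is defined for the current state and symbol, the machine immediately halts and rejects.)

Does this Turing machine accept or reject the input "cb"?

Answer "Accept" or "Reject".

Execution trace:
Initial: [p0]cb
Step 1: δ(p0, c) = (pA, □, L) → [pA]□□b

The machine reaches the accept state pA and halts.

Answer: Accept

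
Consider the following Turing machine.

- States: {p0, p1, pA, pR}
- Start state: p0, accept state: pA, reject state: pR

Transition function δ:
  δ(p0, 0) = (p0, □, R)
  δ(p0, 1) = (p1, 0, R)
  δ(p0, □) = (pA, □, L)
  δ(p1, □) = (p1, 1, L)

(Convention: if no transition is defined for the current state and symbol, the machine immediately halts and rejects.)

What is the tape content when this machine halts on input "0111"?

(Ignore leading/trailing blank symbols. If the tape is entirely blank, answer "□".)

Execution trace:
Initial: [p0]0111
Step 1: δ(p0, 0) = (p0, □, R) → □[p0]111
Step 2: δ(p0, 1) = (p1, 0, R) → □0[p1]11

No transition is defined for δ(p1, 1). By convention the machine halts and rejects.

Final tape (ignoring leading/trailing blanks): 011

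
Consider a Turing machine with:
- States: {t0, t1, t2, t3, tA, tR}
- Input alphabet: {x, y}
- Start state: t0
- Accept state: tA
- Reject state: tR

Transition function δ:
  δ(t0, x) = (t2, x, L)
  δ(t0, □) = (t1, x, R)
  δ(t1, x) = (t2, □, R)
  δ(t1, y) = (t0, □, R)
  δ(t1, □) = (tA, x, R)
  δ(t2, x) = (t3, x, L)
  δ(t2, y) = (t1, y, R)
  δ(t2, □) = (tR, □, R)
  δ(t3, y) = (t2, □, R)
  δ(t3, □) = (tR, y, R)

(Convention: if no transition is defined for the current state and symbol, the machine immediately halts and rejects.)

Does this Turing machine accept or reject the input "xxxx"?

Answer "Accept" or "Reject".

Execution trace:
Initial: [t0]xxxx
Step 1: δ(t0, x) = (t2, x, L) → [t2]□xxxx
Step 2: δ(t2, □) = (tR, □, R) → □[tR]xxxx

The machine reaches the reject state tR and halts.

Answer: Reject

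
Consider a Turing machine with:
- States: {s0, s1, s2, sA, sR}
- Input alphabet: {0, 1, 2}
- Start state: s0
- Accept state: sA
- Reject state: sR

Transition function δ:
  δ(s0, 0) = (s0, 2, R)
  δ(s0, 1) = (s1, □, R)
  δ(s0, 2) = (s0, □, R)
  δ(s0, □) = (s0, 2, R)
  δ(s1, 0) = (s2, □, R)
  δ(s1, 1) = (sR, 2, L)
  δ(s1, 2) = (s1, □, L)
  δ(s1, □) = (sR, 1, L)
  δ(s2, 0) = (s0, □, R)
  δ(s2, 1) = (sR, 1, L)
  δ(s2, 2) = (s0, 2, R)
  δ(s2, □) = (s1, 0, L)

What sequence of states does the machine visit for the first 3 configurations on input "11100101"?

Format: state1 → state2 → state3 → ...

Execution trace:
Initial: [s0]11100101
Step 1: δ(s0, 1) = (s1, □, R) → □[s1]1100101
Step 2: δ(s1, 1) = (sR, 2, L) → [sR]□2100101

The machine reaches the reject state sR and halts.

State sequence: s0 → s1 → sR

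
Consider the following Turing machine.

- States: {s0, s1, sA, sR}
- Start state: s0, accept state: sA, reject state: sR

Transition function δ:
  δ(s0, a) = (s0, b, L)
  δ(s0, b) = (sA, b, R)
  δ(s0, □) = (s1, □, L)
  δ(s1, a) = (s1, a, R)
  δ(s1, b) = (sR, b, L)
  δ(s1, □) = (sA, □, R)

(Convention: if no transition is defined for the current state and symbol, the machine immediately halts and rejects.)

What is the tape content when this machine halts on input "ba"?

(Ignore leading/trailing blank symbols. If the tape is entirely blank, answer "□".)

Execution trace:
Initial: [s0]ba
Step 1: δ(s0, b) = (sA, b, R) → b[sA]a

The machine reaches the accept state sA and halts.

Final tape (ignoring leading/trailing blanks): ba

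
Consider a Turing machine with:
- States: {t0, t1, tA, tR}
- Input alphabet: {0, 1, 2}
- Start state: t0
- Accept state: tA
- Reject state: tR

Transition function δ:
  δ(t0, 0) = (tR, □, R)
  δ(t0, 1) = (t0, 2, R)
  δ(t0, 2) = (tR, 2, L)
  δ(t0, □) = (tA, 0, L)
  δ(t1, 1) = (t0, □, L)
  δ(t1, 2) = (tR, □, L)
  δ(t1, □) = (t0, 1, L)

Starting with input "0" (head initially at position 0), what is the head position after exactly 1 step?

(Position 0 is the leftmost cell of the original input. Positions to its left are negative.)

Execution trace (head position shown):
Step 0: [t0]0  (head at position 0)
Step 1: move right → □[tR]□  (head at position 1)

After 1 step, the head is at position 1.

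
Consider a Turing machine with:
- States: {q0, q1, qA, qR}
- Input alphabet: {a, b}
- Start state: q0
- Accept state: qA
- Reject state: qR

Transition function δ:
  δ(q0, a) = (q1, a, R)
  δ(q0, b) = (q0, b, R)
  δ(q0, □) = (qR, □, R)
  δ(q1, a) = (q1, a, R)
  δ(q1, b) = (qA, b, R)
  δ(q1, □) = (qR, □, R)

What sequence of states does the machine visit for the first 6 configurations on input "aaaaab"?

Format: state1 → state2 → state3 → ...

Execution trace:
Initial: [q0]aaaaab
Step 1: δ(q0, a) = (q1, a, R) → a[q1]aaaab
Step 2: δ(q1, a) = (q1, a, R) → aa[q1]aaab
Step 3: δ(q1, a) = (q1, a, R) → aaa[q1]aab
Step 4: δ(q1, a) = (q1, a, R) → aaaa[q1]ab
Step 5: δ(q1, a) = (q1, a, R) → aaaaa[q1]b

State sequence: q0 → q1 → q1 → q1 → q1 → q1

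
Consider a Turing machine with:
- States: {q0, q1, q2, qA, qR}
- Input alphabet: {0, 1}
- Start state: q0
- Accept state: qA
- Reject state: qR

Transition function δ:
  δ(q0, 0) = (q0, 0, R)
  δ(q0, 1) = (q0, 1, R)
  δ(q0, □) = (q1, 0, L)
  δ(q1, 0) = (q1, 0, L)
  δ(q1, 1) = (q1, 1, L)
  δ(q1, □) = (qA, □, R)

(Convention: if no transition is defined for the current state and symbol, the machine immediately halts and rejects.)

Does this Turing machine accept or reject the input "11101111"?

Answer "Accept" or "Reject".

Execution trace:
Initial: [q0]11101111
Step 1: δ(q0, 1) = (q0, 1, R) → 1[q0]1101111
Step 2: δ(q0, 1) = (q0, 1, R) → 11[q0]101111
Step 3: δ(q0, 1) = (q0, 1, R) → 111[q0]01111
Step 4: δ(q0, 0) = (q0, 0, R) → 1110[q0]1111
Step 5: δ(q0, 1) = (q0, 1, R) → 11101[q0]111
Step 6: δ(q0, 1) = (q0, 1, R) → 111011[q0]11
Step 7: δ(q0, 1) = (q0, 1, R) → 1110111[q0]1
Step 8: δ(q0, 1) = (q0, 1, R) → 11101111[q0]□
Step 9: δ(q0, □) = (q1, 0, L) → 1110111[q1]10
Step 10: δ(q1, 1) = (q1, 1, L) → 111011[q1]110
Step 11: δ(q1, 1) = (q1, 1, L) → 11101[q1]1110
Step 12: δ(q1, 1) = (q1, 1, L) → 1110[q1]11110
Step 13: δ(q1, 1) = (q1, 1, L) → 111[q1]011110
Step 14: δ(q1, 0) = (q1, 0, L) → 11[q1]1011110
Step 15: δ(q1, 1) = (q1, 1, L) → 1[q1]11011110
Step 16: δ(q1, 1) = (q1, 1, L) → [q1]111011110
Step 17: δ(q1, 1) = (q1, 1, L) → [q1]□111011110
Step 18: δ(q1, □) = (qA, □, R) → □[qA]111011110

The machine reaches the accept state qA and halts.

Answer: Accept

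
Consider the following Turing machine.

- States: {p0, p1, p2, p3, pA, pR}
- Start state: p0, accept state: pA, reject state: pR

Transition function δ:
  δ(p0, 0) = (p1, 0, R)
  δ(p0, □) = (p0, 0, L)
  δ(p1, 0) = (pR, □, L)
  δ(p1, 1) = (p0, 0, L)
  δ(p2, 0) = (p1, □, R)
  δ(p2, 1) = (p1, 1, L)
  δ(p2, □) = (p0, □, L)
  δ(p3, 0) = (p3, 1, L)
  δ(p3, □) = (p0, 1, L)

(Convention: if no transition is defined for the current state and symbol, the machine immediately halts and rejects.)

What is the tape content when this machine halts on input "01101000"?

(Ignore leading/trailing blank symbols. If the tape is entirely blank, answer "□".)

Execution trace:
Initial: [p0]01101000
Step 1: δ(p0, 0) = (p1, 0, R) → 0[p1]1101000
Step 2: δ(p1, 1) = (p0, 0, L) → [p0]00101000
Step 3: δ(p0, 0) = (p1, 0, R) → 0[p1]0101000
Step 4: δ(p1, 0) = (pR, □, L) → [pR]0□101000

The machine reaches the reject state pR and halts.

Final tape (ignoring leading/trailing blanks): 0□101000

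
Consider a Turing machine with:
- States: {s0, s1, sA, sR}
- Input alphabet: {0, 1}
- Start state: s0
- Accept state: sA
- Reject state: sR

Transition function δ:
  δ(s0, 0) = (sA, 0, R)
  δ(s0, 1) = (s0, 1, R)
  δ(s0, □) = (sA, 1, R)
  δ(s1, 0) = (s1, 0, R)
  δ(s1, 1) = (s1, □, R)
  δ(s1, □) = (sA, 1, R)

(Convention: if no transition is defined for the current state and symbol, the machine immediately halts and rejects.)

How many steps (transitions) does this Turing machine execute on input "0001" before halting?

Execution trace:
Initial: [s0]0001
Step 1: δ(s0, 0) = (sA, 0, R) → 0[sA]001

The machine reaches the accept state sA and halts.

The machine executed 1 step before halting.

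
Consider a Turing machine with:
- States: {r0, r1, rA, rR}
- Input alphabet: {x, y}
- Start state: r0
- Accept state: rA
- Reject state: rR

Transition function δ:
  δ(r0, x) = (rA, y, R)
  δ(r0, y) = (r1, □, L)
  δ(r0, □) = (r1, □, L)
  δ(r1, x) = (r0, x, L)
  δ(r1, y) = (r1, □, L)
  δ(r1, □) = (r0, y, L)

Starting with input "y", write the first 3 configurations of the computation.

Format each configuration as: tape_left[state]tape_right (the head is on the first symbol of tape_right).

Transitions applied:
Step 1: δ(r0, y) = (r1, □, L)
Step 2: δ(r1, □) = (r0, y, L)

The first 3 configurations are:
[r0]y ⊢ [r1]□□ ⊢ [r0]□y□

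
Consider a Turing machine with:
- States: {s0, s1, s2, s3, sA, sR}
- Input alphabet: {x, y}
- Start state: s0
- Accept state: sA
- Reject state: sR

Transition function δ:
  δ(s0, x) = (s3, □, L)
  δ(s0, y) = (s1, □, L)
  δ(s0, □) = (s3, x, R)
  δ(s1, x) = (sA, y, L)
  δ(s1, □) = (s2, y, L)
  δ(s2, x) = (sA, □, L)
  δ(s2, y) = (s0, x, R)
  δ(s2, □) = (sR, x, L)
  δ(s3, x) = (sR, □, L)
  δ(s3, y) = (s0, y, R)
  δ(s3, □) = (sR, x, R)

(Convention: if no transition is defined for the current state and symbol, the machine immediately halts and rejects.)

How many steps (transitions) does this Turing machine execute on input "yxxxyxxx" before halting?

Execution trace:
Initial: [s0]yxxxyxxx
Step 1: δ(s0, y) = (s1, □, L) → [s1]□□xxxyxxx
Step 2: δ(s1, □) = (s2, y, L) → [s2]□y□xxxyxxx
Step 3: δ(s2, □) = (sR, x, L) → [sR]□xy□xxxyxxx

The machine reaches the reject state sR and halts.

The machine executed 3 steps before halting.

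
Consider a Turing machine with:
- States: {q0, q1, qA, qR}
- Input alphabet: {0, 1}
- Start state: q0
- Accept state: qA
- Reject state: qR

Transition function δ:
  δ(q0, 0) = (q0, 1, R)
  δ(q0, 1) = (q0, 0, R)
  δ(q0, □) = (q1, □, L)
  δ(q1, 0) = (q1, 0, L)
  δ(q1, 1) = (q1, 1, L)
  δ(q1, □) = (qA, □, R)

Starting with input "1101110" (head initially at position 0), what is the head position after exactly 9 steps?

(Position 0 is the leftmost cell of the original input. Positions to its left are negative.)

Execution trace (head position shown):
Step 0: [q0]1101110  (head at position 0)
Step 1: move right → 0[q0]101110  (head at position 1)
Step 2: move right → 00[q0]01110  (head at position 2)
Step 3: move right → 001[q0]1110  (head at position 3)
Step 4: move right → 0010[q0]110  (head at position 4)
Step 5: move right → 00100[q0]10  (head at position 5)
Step 6: move right → 001000[q0]0  (head at position 6)
Step 7: move right → 0010001[q0]□  (head at position 7)
Step 8: move left → 001000[q1]1□  (head at position 6)
Step 9: move left → 00100[q1]01□  (head at position 5)

After 9 steps, the head is at position 5.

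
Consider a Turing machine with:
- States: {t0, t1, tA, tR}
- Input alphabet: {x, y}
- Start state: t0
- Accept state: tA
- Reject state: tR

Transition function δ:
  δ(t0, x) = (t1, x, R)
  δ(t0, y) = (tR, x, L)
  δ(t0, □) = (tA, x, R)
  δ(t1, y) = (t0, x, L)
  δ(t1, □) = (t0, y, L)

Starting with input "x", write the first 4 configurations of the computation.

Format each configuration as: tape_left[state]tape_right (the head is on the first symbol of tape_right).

Transitions applied:
Step 1: δ(t0, x) = (t1, x, R)
Step 2: δ(t1, □) = (t0, y, L)
Step 3: δ(t0, x) = (t1, x, R)

The first 4 configurations are:
[t0]x ⊢ x[t1]□ ⊢ [t0]xy ⊢ x[t1]y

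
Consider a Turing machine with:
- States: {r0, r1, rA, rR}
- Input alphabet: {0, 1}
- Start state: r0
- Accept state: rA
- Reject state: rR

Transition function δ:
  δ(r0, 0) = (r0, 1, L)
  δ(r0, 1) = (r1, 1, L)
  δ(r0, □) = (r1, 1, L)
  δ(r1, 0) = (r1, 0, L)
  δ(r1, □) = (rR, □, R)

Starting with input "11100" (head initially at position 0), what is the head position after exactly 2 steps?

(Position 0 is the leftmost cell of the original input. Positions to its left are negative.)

Execution trace (head position shown):
Step 0: [r0]11100  (head at position 0)
Step 1: move left → [r1]□11100  (head at position -1)
Step 2: move right → □[rR]11100  (head at position 0)

After 2 steps, the head is at position 0.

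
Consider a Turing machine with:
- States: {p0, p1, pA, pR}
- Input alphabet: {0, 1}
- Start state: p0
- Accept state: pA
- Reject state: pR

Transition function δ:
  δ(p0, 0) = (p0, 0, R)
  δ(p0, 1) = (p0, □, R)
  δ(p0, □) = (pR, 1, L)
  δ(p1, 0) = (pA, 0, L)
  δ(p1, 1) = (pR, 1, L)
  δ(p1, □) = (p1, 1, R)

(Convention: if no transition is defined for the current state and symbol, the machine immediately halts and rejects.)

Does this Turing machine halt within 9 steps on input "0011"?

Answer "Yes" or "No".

Execution trace:
Initial: [p0]0011
Step 1: δ(p0, 0) = (p0, 0, R) → 0[p0]011
Step 2: δ(p0, 0) = (p0, 0, R) → 00[p0]11
Step 3: δ(p0, 1) = (p0, □, R) → 00□[p0]1
Step 4: δ(p0, 1) = (p0, □, R) → 00□□[p0]□
Step 5: δ(p0, □) = (pR, 1, L) → 00□[pR]□1

The machine reaches the reject state pR and halts.
The machine halted after 5 steps (within the 9-step bound).

Answer: Yes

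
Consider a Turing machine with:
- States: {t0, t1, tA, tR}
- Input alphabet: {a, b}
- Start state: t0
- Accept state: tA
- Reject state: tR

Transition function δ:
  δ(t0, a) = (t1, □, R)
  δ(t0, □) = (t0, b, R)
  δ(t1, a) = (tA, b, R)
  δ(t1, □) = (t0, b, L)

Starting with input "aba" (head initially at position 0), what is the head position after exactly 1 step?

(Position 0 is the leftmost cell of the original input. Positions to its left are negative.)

Execution trace (head position shown):
Step 0: [t0]aba  (head at position 0)
Step 1: move right → □[t1]ba  (head at position 1)

After 1 step, the head is at position 1.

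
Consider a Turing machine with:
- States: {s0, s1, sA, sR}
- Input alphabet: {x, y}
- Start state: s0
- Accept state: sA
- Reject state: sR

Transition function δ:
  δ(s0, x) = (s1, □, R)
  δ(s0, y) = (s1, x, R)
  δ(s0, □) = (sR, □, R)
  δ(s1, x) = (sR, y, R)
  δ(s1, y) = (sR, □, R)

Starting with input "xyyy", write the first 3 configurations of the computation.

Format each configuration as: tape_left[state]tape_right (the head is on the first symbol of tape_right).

Transitions applied:
Step 1: δ(s0, x) = (s1, □, R)
Step 2: δ(s1, y) = (sR, □, R)

The first 3 configurations are:
[s0]xyyy ⊢ □[s1]yyy ⊢ □□[sR]yy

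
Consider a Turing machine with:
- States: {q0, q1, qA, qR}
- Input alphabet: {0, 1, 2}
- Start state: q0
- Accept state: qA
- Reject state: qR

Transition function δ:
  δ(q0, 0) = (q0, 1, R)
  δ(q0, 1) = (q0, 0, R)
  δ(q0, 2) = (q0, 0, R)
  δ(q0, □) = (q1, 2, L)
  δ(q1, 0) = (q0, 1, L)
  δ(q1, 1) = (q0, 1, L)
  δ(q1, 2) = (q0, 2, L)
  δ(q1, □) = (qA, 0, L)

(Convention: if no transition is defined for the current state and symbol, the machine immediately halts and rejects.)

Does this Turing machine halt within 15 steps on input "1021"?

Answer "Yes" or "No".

Execution trace:
Initial: [q0]1021
Step 1: δ(q0, 1) = (q0, 0, R) → 0[q0]021
Step 2: δ(q0, 0) = (q0, 1, R) → 01[q0]21
Step 3: δ(q0, 2) = (q0, 0, R) → 010[q0]1
Step 4: δ(q0, 1) = (q0, 0, R) → 0100[q0]□
Step 5: δ(q0, □) = (q1, 2, L) → 010[q1]02
Step 6: δ(q1, 0) = (q0, 1, L) → 01[q0]012
Step 7: δ(q0, 0) = (q0, 1, R) → 011[q0]12
Step 8: δ(q0, 1) = (q0, 0, R) → 0110[q0]2
Step 9: δ(q0, 2) = (q0, 0, R) → 01100[q0]□
Step 10: δ(q0, □) = (q1, 2, L) → 0110[q1]02
Step 11: δ(q1, 0) = (q0, 1, L) → 011[q0]012
Step 12: δ(q0, 0) = (q0, 1, R) → 0111[q0]12
Step 13: δ(q0, 1) = (q0, 0, R) → 01110[q0]2
Step 14: δ(q0, 2) = (q0, 0, R) → 011100[q0]□
Step 15: δ(q0, □) = (q1, 2, L) → 01110[q1]02

The machine has not reached a halting state after 15 steps.
The machine did not halt within the 15-step bound.

Answer: No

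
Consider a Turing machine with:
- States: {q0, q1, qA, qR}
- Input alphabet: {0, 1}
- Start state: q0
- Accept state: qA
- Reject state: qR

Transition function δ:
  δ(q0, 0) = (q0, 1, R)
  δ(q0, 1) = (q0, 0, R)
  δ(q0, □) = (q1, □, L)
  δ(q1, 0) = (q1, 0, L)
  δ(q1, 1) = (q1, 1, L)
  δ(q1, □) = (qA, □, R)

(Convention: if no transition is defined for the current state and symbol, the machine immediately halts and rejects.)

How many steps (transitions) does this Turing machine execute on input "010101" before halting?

Execution trace:
Initial: [q0]010101
Step 1: δ(q0, 0) = (q0, 1, R) → 1[q0]10101
Step 2: δ(q0, 1) = (q0, 0, R) → 10[q0]0101
Step 3: δ(q0, 0) = (q0, 1, R) → 101[q0]101
Step 4: δ(q0, 1) = (q0, 0, R) → 1010[q0]01
Step 5: δ(q0, 0) = (q0, 1, R) → 10101[q0]1
Step 6: δ(q0, 1) = (q0, 0, R) → 101010[q0]□
Step 7: δ(q0, □) = (q1, □, L) → 10101[q1]0□
Step 8: δ(q1, 0) = (q1, 0, L) → 1010[q1]10□
Step 9: δ(q1, 1) = (q1, 1, L) → 101[q1]010□
Step 10: δ(q1, 0) = (q1, 0, L) → 10[q1]1010□
Step 11: δ(q1, 1) = (q1, 1, L) → 1[q1]01010□
Step 12: δ(q1, 0) = (q1, 0, L) → [q1]101010□
Step 13: δ(q1, 1) = (q1, 1, L) → [q1]□101010□
Step 14: δ(q1, □) = (qA, □, R) → □[qA]101010□

The machine reaches the accept state qA and halts.

The machine executed 14 steps before halting.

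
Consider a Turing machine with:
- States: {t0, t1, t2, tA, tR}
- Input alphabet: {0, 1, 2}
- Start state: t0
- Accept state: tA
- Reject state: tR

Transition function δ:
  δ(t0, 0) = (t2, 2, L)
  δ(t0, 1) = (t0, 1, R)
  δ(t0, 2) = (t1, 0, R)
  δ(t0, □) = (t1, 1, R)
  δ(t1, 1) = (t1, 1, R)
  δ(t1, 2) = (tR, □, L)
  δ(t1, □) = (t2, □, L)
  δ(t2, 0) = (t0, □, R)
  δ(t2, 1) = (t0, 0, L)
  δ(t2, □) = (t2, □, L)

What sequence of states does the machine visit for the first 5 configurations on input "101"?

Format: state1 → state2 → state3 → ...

Execution trace:
Initial: [t0]101
Step 1: δ(t0, 1) = (t0, 1, R) → 1[t0]01
Step 2: δ(t0, 0) = (t2, 2, L) → [t2]121
Step 3: δ(t2, 1) = (t0, 0, L) → [t0]□021
Step 4: δ(t0, □) = (t1, 1, R) → 1[t1]021

No transition is defined for δ(t1, 0). By convention the machine halts and rejects.

State sequence: t0 → t0 → t2 → t0 → t1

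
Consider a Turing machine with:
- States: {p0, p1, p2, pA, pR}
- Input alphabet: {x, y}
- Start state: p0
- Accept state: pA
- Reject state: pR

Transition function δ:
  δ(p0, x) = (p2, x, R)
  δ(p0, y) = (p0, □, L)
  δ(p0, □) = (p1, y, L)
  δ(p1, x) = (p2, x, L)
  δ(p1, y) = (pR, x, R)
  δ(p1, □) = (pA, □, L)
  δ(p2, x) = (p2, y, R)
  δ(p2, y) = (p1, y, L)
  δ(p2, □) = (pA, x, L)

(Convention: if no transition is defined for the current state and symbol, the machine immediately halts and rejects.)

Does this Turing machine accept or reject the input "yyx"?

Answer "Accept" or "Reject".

Execution trace:
Initial: [p0]yyx
Step 1: δ(p0, y) = (p0, □, L) → [p0]□□yx
Step 2: δ(p0, □) = (p1, y, L) → [p1]□y□yx
Step 3: δ(p1, □) = (pA, □, L) → [pA]□□y□yx

The machine reaches the accept state pA and halts.

Answer: Accept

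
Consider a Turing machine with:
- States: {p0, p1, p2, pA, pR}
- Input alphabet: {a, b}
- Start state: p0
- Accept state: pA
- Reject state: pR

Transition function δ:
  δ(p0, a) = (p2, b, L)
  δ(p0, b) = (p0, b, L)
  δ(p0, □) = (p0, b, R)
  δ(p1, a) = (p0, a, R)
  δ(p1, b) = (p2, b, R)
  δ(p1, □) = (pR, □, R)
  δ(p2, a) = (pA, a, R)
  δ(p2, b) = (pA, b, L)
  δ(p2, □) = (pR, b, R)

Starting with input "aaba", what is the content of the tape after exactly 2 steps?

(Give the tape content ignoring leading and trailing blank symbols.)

Execution trace:
Initial: [p0]aaba
Step 1: δ(p0, a) = (p2, b, L) → [p2]□baba
Step 2: δ(p2, □) = (pR, b, R) → b[pR]baba

The machine reaches the reject state pR and halts.

After 2 steps, the tape (ignoring leading/trailing blanks) is: bbaba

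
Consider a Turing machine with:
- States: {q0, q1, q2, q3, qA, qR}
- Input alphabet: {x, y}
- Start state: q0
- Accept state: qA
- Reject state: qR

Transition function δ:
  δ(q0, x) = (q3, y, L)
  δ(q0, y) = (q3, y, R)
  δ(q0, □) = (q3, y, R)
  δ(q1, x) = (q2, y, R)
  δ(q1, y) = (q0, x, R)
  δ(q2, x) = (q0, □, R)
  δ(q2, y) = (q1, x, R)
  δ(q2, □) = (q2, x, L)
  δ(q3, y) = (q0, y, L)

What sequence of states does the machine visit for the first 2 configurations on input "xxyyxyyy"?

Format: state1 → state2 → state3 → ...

Execution trace:
Initial: [q0]xxyyxyyy
Step 1: δ(q0, x) = (q3, y, L) → [q3]□yxyyxyyy

No transition is defined for δ(q3, □). By convention the machine halts and rejects.

State sequence: q0 → q3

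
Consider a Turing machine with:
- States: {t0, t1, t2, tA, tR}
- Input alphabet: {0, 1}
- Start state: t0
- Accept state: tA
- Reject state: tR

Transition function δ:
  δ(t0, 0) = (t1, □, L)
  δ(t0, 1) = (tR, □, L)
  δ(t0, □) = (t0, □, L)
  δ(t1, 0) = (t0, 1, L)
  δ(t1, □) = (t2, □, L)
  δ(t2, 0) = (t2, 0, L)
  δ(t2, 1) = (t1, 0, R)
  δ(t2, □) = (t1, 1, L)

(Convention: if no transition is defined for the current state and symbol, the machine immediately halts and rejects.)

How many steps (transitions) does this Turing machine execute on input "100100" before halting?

Execution trace:
Initial: [t0]100100
Step 1: δ(t0, 1) = (tR, □, L) → [tR]□□00100

The machine reaches the reject state tR and halts.

The machine executed 1 step before halting.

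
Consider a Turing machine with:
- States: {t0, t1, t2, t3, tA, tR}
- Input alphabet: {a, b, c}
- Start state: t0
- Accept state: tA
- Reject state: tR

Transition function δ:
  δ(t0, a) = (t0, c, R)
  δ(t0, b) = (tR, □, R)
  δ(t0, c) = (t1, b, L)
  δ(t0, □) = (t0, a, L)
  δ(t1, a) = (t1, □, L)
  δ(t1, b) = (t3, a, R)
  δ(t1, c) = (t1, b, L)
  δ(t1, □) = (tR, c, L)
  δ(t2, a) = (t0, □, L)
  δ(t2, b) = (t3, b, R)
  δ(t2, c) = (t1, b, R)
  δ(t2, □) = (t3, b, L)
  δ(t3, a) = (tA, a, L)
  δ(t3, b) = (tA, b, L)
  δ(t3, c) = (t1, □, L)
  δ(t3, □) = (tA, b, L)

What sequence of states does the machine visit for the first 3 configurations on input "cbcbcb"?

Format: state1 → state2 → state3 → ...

Execution trace:
Initial: [t0]cbcbcb
Step 1: δ(t0, c) = (t1, b, L) → [t1]□bbcbcb
Step 2: δ(t1, □) = (tR, c, L) → [tR]□cbbcbcb

The machine reaches the reject state tR and halts.

State sequence: t0 → t1 → tR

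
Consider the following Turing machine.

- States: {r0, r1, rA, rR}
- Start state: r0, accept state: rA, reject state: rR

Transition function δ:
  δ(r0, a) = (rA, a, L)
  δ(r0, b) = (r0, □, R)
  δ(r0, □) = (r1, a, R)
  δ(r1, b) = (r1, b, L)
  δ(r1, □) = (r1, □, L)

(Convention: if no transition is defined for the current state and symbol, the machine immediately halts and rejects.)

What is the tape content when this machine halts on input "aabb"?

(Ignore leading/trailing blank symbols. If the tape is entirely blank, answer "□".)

Execution trace:
Initial: [r0]aabb
Step 1: δ(r0, a) = (rA, a, L) → [rA]□aabb

The machine reaches the accept state rA and halts.

Final tape (ignoring leading/trailing blanks): aabb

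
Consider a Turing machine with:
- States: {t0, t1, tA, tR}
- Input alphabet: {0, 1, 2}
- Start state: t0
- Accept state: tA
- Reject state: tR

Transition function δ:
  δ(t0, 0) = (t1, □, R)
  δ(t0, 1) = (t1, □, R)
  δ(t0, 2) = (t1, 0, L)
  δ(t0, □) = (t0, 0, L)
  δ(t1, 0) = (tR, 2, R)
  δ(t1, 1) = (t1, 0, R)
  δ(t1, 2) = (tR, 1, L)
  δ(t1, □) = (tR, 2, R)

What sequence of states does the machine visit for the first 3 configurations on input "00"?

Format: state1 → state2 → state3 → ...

Execution trace:
Initial: [t0]00
Step 1: δ(t0, 0) = (t1, □, R) → □[t1]0
Step 2: δ(t1, 0) = (tR, 2, R) → □2[tR]□

The machine reaches the reject state tR and halts.

State sequence: t0 → t1 → tR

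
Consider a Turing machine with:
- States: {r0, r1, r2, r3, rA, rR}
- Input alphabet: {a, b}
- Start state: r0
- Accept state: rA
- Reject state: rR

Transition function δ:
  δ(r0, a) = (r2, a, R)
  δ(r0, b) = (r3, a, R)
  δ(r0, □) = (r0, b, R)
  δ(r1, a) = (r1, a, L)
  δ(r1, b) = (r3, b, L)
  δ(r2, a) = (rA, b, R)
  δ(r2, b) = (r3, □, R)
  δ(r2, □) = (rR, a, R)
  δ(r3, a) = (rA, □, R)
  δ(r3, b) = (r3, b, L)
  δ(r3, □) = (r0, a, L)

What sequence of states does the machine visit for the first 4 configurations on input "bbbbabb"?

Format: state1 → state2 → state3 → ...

Execution trace:
Initial: [r0]bbbbabb
Step 1: δ(r0, b) = (r3, a, R) → a[r3]bbbabb
Step 2: δ(r3, b) = (r3, b, L) → [r3]abbbabb
Step 3: δ(r3, a) = (rA, □, R) → □[rA]bbbabb

The machine reaches the accept state rA and halts.

State sequence: r0 → r3 → r3 → rA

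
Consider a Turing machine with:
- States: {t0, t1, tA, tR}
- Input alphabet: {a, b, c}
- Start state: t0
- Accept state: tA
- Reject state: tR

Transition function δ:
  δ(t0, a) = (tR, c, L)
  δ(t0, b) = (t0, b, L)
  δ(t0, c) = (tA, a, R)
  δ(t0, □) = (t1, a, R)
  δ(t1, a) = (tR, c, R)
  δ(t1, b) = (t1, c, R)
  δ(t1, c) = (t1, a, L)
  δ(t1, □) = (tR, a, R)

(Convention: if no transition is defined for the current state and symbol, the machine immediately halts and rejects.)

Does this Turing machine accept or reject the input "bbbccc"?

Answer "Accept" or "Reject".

Execution trace:
Initial: [t0]bbbccc
Step 1: δ(t0, b) = (t0, b, L) → [t0]□bbbccc
Step 2: δ(t0, □) = (t1, a, R) → a[t1]bbbccc
Step 3: δ(t1, b) = (t1, c, R) → ac[t1]bbccc
Step 4: δ(t1, b) = (t1, c, R) → acc[t1]bccc
Step 5: δ(t1, b) = (t1, c, R) → accc[t1]ccc
Step 6: δ(t1, c) = (t1, a, L) → acc[t1]cacc
Step 7: δ(t1, c) = (t1, a, L) → ac[t1]caacc
Step 8: δ(t1, c) = (t1, a, L) → a[t1]caaacc
Step 9: δ(t1, c) = (t1, a, L) → [t1]aaaaacc
Step 10: δ(t1, a) = (tR, c, R) → c[tR]aaaacc

The machine reaches the reject state tR and halts.

Answer: Reject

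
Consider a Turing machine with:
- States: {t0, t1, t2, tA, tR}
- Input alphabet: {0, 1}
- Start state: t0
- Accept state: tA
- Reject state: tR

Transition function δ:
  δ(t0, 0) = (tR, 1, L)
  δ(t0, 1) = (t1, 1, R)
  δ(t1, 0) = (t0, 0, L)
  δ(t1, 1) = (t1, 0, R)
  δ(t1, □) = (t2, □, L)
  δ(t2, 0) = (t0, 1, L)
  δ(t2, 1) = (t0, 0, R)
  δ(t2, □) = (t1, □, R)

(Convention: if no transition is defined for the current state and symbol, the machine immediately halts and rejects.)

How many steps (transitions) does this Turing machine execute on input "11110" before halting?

Execution trace:
Initial: [t0]11110
Step 1: δ(t0, 1) = (t1, 1, R) → 1[t1]1110
Step 2: δ(t1, 1) = (t1, 0, R) → 10[t1]110
Step 3: δ(t1, 1) = (t1, 0, R) → 100[t1]10
Step 4: δ(t1, 1) = (t1, 0, R) → 1000[t1]0
Step 5: δ(t1, 0) = (t0, 0, L) → 100[t0]00
Step 6: δ(t0, 0) = (tR, 1, L) → 10[tR]010

The machine reaches the reject state tR and halts.

The machine executed 6 steps before halting.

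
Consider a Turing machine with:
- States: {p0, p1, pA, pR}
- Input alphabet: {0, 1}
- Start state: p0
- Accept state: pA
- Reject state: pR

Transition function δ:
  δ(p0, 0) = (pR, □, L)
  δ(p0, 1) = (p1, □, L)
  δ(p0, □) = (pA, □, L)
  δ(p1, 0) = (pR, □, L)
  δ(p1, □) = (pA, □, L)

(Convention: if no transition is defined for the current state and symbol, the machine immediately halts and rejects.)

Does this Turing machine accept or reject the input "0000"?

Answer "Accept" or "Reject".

Execution trace:
Initial: [p0]0000
Step 1: δ(p0, 0) = (pR, □, L) → [pR]□□000

The machine reaches the reject state pR and halts.

Answer: Reject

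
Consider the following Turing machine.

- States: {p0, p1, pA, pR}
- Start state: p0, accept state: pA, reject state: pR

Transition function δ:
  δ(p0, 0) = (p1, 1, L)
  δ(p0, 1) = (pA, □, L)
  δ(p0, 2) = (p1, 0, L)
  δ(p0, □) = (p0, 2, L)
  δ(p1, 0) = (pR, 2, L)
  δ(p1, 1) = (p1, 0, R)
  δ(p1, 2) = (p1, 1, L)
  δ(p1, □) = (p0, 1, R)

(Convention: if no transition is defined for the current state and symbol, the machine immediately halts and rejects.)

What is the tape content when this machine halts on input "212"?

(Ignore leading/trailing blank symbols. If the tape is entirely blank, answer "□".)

Execution trace:
Initial: [p0]212
Step 1: δ(p0, 2) = (p1, 0, L) → [p1]□012
Step 2: δ(p1, □) = (p0, 1, R) → 1[p0]012
Step 3: δ(p0, 0) = (p1, 1, L) → [p1]1112
Step 4: δ(p1, 1) = (p1, 0, R) → 0[p1]112
Step 5: δ(p1, 1) = (p1, 0, R) → 00[p1]12
Step 6: δ(p1, 1) = (p1, 0, R) → 000[p1]2
Step 7: δ(p1, 2) = (p1, 1, L) → 00[p1]01
Step 8: δ(p1, 0) = (pR, 2, L) → 0[pR]021

The machine reaches the reject state pR and halts.

Final tape (ignoring leading/trailing blanks): 0021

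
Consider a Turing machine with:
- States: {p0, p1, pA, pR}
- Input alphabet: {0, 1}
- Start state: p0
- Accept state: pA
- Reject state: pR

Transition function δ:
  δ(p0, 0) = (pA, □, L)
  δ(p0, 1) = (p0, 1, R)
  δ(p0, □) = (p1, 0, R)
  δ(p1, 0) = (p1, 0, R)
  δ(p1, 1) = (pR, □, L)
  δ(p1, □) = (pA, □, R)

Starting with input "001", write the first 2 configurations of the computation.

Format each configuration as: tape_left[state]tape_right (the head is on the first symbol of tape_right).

Transitions applied:
Step 1: δ(p0, 0) = (pA, □, L)

The first 2 configurations are:
[p0]001 ⊢ [pA]□□01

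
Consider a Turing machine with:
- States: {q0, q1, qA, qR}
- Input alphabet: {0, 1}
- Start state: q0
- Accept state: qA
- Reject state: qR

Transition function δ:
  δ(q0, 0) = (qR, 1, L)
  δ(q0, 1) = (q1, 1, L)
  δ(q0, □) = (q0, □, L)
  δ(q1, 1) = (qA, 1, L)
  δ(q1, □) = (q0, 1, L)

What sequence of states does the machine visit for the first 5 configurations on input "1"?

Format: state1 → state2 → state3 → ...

Execution trace:
Initial: [q0]1
Step 1: δ(q0, 1) = (q1, 1, L) → [q1]□1
Step 2: δ(q1, □) = (q0, 1, L) → [q0]□11
Step 3: δ(q0, □) = (q0, □, L) → [q0]□□11
Step 4: δ(q0, □) = (q0, □, L) → [q0]□□□11

State sequence: q0 → q1 → q0 → q0 → q0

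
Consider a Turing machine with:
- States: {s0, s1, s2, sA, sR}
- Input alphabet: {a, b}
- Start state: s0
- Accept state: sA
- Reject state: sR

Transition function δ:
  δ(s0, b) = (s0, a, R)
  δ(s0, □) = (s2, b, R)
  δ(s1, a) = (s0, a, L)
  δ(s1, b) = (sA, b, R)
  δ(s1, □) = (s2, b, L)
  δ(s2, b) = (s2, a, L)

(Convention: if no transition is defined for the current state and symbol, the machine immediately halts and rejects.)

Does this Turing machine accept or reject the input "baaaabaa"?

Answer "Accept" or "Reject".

Execution trace:
Initial: [s0]baaaabaa
Step 1: δ(s0, b) = (s0, a, R) → a[s0]aaaabaa

No transition is defined for δ(s0, a). By convention the machine halts and rejects.

Answer: Reject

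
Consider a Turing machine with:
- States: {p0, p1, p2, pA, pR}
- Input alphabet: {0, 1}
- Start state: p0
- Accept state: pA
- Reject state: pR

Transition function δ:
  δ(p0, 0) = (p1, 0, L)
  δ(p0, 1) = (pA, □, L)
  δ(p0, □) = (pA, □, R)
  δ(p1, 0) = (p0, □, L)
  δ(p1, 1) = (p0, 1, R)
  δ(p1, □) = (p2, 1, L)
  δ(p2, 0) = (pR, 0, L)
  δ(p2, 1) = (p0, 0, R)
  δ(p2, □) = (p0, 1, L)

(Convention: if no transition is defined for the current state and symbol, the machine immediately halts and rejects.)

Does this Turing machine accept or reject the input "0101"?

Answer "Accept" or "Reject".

Execution trace:
Initial: [p0]0101
Step 1: δ(p0, 0) = (p1, 0, L) → [p1]□0101
Step 2: δ(p1, □) = (p2, 1, L) → [p2]□10101
Step 3: δ(p2, □) = (p0, 1, L) → [p0]□110101
Step 4: δ(p0, □) = (pA, □, R) → □[pA]110101

The machine reaches the accept state pA and halts.

Answer: Accept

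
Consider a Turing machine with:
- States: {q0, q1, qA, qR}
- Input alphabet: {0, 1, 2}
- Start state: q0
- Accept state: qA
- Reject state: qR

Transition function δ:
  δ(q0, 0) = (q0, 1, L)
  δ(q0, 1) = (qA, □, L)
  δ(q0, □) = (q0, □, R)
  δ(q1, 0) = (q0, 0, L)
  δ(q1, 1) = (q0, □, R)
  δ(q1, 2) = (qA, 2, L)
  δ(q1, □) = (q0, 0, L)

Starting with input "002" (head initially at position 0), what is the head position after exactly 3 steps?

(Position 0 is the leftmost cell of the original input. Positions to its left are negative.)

Execution trace (head position shown):
Step 0: [q0]002  (head at position 0)
Step 1: move left → [q0]□102  (head at position -1)
Step 2: move right → □[q0]102  (head at position 0)
Step 3: move left → [qA]□□02  (head at position -1)

After 3 steps, the head is at position -1.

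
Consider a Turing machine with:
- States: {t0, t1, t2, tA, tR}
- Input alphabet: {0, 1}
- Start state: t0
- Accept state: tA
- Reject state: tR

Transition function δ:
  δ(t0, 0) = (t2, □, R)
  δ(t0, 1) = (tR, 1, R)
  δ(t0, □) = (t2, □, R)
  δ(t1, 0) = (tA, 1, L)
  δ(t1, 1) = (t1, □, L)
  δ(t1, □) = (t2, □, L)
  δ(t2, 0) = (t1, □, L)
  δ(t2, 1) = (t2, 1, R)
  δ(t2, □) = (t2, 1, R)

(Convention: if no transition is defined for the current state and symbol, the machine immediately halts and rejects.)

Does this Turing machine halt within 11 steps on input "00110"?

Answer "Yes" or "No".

Execution trace:
Initial: [t0]00110
Step 1: δ(t0, 0) = (t2, □, R) → □[t2]0110
Step 2: δ(t2, 0) = (t1, □, L) → [t1]□□110
Step 3: δ(t1, □) = (t2, □, L) → [t2]□□□110
Step 4: δ(t2, □) = (t2, 1, R) → 1[t2]□□110
Step 5: δ(t2, □) = (t2, 1, R) → 11[t2]□110
Step 6: δ(t2, □) = (t2, 1, R) → 111[t2]110
Step 7: δ(t2, 1) = (t2, 1, R) → 1111[t2]10
Step 8: δ(t2, 1) = (t2, 1, R) → 11111[t2]0
Step 9: δ(t2, 0) = (t1, □, L) → 1111[t1]1□
Step 10: δ(t1, 1) = (t1, □, L) → 111[t1]1□□
Step 11: δ(t1, 1) = (t1, □, L) → 11[t1]1□□□

The machine has not reached a halting state after 11 steps.
The machine did not halt within the 11-step bound.

Answer: No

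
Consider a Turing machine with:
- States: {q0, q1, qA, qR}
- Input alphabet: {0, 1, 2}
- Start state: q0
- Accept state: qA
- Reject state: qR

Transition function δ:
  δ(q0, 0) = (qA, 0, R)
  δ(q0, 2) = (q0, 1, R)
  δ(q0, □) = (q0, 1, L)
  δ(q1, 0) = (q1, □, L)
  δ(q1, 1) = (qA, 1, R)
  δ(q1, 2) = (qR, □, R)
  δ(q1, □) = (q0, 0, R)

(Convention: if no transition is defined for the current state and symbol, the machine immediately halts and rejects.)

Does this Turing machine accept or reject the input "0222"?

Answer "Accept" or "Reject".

Execution trace:
Initial: [q0]0222
Step 1: δ(q0, 0) = (qA, 0, R) → 0[qA]222

The machine reaches the accept state qA and halts.

Answer: Accept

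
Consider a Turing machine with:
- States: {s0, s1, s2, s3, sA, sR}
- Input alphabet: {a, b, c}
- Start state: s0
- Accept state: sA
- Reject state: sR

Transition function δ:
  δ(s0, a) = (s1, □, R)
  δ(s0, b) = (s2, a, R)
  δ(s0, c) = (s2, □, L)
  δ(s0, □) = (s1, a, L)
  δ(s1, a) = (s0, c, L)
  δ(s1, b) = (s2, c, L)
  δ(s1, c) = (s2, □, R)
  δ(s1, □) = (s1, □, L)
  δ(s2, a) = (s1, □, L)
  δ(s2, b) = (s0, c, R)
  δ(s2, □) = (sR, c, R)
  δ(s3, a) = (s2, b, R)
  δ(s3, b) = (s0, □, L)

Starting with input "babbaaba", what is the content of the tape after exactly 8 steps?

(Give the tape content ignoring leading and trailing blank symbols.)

Execution trace:
Initial: [s0]babbaaba
Step 1: δ(s0, b) = (s2, a, R) → a[s2]abbaaba
Step 2: δ(s2, a) = (s1, □, L) → [s1]a□bbaaba
Step 3: δ(s1, a) = (s0, c, L) → [s0]□c□bbaaba
Step 4: δ(s0, □) = (s1, a, L) → [s1]□ac□bbaaba
Step 5: δ(s1, □) = (s1, □, L) → [s1]□□ac□bbaaba
Step 6: δ(s1, □) = (s1, □, L) → [s1]□□□ac□bbaaba
Step 7: δ(s1, □) = (s1, □, L) → [s1]□□□□ac□bbaaba
Step 8: δ(s1, □) = (s1, □, L) → [s1]□□□□□ac□bbaaba

After 8 steps, the tape (ignoring leading/trailing blanks) is: ac□bbaaba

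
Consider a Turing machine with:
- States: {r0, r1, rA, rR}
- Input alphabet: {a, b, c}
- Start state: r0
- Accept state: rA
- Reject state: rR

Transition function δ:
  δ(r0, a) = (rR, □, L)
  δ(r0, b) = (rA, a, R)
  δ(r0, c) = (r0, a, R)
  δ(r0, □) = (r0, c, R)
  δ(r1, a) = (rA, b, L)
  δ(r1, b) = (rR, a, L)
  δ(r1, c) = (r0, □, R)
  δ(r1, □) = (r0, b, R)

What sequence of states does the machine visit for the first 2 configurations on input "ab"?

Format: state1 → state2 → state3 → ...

Execution trace:
Initial: [r0]ab
Step 1: δ(r0, a) = (rR, □, L) → [rR]□□b

The machine reaches the reject state rR and halts.

State sequence: r0 → rR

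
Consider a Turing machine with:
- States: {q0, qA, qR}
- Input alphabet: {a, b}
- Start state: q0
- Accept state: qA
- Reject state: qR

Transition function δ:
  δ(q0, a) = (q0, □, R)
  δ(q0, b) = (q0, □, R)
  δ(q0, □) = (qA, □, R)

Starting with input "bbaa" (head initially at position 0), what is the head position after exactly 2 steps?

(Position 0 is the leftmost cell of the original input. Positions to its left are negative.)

Execution trace (head position shown):
Step 0: [q0]bbaa  (head at position 0)
Step 1: move right → □[q0]baa  (head at position 1)
Step 2: move right → □□[q0]aa  (head at position 2)

After 2 steps, the head is at position 2.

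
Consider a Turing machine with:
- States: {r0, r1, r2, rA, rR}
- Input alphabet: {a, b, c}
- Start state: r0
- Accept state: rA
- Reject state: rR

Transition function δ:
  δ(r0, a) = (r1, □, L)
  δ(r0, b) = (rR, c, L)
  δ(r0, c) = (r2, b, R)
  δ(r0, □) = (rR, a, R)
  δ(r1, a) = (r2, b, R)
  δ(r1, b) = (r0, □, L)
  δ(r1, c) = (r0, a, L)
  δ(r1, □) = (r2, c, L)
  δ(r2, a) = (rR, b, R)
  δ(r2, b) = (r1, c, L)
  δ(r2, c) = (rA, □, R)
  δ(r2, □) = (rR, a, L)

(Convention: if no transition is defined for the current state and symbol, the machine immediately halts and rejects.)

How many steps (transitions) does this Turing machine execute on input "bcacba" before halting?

Execution trace:
Initial: [r0]bcacba
Step 1: δ(r0, b) = (rR, c, L) → [rR]□ccacba

The machine reaches the reject state rR and halts.

The machine executed 1 step before halting.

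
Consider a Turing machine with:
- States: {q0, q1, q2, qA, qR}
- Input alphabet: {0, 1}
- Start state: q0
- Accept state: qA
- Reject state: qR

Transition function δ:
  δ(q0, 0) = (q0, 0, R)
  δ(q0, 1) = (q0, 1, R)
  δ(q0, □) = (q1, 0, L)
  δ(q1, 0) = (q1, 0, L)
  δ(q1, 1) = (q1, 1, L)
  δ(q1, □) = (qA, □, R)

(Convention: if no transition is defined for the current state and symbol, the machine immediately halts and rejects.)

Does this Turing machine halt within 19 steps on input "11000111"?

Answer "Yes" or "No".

Execution trace:
Initial: [q0]11000111
Step 1: δ(q0, 1) = (q0, 1, R) → 1[q0]1000111
Step 2: δ(q0, 1) = (q0, 1, R) → 11[q0]000111
Step 3: δ(q0, 0) = (q0, 0, R) → 110[q0]00111
Step 4: δ(q0, 0) = (q0, 0, R) → 1100[q0]0111
Step 5: δ(q0, 0) = (q0, 0, R) → 11000[q0]111
Step 6: δ(q0, 1) = (q0, 1, R) → 110001[q0]11
Step 7: δ(q0, 1) = (q0, 1, R) → 1100011[q0]1
Step 8: δ(q0, 1) = (q0, 1, R) → 11000111[q0]□
Step 9: δ(q0, □) = (q1, 0, L) → 1100011[q1]10
Step 10: δ(q1, 1) = (q1, 1, L) → 110001[q1]110
Step 11: δ(q1, 1) = (q1, 1, L) → 11000[q1]1110
Step 12: δ(q1, 1) = (q1, 1, L) → 1100[q1]01110
Step 13: δ(q1, 0) = (q1, 0, L) → 110[q1]001110
Step 14: δ(q1, 0) = (q1, 0, L) → 11[q1]0001110
Step 15: δ(q1, 0) = (q1, 0, L) → 1[q1]10001110
Step 16: δ(q1, 1) = (q1, 1, L) → [q1]110001110
Step 17: δ(q1, 1) = (q1, 1, L) → [q1]□110001110
Step 18: δ(q1, □) = (qA, □, R) → □[qA]110001110

The machine reaches the accept state qA and halts.
The machine halted after 18 steps (within the 19-step bound).

Answer: Yes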